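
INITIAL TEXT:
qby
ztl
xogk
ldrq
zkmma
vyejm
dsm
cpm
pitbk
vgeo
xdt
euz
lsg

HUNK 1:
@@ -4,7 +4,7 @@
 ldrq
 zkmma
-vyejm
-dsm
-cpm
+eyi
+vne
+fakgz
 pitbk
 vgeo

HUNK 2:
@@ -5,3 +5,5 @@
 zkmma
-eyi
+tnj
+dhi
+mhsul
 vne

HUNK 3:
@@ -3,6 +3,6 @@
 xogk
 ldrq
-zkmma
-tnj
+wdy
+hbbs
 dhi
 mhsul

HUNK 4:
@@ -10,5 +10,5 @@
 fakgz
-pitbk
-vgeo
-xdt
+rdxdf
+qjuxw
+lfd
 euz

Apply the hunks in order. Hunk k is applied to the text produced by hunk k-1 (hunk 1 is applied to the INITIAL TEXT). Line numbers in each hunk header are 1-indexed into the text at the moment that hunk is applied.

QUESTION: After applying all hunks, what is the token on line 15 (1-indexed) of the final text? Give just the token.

Answer: lsg

Derivation:
Hunk 1: at line 4 remove [vyejm,dsm,cpm] add [eyi,vne,fakgz] -> 13 lines: qby ztl xogk ldrq zkmma eyi vne fakgz pitbk vgeo xdt euz lsg
Hunk 2: at line 5 remove [eyi] add [tnj,dhi,mhsul] -> 15 lines: qby ztl xogk ldrq zkmma tnj dhi mhsul vne fakgz pitbk vgeo xdt euz lsg
Hunk 3: at line 3 remove [zkmma,tnj] add [wdy,hbbs] -> 15 lines: qby ztl xogk ldrq wdy hbbs dhi mhsul vne fakgz pitbk vgeo xdt euz lsg
Hunk 4: at line 10 remove [pitbk,vgeo,xdt] add [rdxdf,qjuxw,lfd] -> 15 lines: qby ztl xogk ldrq wdy hbbs dhi mhsul vne fakgz rdxdf qjuxw lfd euz lsg
Final line 15: lsg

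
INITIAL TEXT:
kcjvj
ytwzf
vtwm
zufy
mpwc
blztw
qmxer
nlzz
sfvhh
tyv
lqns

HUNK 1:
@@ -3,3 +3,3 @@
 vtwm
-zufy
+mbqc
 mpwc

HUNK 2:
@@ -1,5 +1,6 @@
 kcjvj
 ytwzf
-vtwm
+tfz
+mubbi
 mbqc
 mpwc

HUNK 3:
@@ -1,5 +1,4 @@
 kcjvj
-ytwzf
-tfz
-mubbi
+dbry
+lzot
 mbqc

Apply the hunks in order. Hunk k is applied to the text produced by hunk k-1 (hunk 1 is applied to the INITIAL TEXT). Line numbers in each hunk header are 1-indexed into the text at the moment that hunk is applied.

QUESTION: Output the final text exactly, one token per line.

Hunk 1: at line 3 remove [zufy] add [mbqc] -> 11 lines: kcjvj ytwzf vtwm mbqc mpwc blztw qmxer nlzz sfvhh tyv lqns
Hunk 2: at line 1 remove [vtwm] add [tfz,mubbi] -> 12 lines: kcjvj ytwzf tfz mubbi mbqc mpwc blztw qmxer nlzz sfvhh tyv lqns
Hunk 3: at line 1 remove [ytwzf,tfz,mubbi] add [dbry,lzot] -> 11 lines: kcjvj dbry lzot mbqc mpwc blztw qmxer nlzz sfvhh tyv lqns

Answer: kcjvj
dbry
lzot
mbqc
mpwc
blztw
qmxer
nlzz
sfvhh
tyv
lqns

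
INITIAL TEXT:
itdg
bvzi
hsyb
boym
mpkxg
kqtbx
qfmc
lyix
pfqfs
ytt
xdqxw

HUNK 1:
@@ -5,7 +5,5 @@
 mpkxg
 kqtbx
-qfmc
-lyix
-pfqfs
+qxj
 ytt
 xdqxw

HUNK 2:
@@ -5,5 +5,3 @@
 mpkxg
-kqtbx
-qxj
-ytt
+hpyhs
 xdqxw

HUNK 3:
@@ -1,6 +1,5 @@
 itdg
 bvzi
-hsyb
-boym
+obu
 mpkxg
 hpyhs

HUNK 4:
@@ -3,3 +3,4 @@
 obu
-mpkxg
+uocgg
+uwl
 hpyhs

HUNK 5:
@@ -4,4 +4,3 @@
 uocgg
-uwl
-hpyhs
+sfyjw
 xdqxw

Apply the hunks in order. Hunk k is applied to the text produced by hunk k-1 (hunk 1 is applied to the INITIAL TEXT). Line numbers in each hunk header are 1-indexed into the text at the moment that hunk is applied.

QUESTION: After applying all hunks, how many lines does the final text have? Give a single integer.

Answer: 6

Derivation:
Hunk 1: at line 5 remove [qfmc,lyix,pfqfs] add [qxj] -> 9 lines: itdg bvzi hsyb boym mpkxg kqtbx qxj ytt xdqxw
Hunk 2: at line 5 remove [kqtbx,qxj,ytt] add [hpyhs] -> 7 lines: itdg bvzi hsyb boym mpkxg hpyhs xdqxw
Hunk 3: at line 1 remove [hsyb,boym] add [obu] -> 6 lines: itdg bvzi obu mpkxg hpyhs xdqxw
Hunk 4: at line 3 remove [mpkxg] add [uocgg,uwl] -> 7 lines: itdg bvzi obu uocgg uwl hpyhs xdqxw
Hunk 5: at line 4 remove [uwl,hpyhs] add [sfyjw] -> 6 lines: itdg bvzi obu uocgg sfyjw xdqxw
Final line count: 6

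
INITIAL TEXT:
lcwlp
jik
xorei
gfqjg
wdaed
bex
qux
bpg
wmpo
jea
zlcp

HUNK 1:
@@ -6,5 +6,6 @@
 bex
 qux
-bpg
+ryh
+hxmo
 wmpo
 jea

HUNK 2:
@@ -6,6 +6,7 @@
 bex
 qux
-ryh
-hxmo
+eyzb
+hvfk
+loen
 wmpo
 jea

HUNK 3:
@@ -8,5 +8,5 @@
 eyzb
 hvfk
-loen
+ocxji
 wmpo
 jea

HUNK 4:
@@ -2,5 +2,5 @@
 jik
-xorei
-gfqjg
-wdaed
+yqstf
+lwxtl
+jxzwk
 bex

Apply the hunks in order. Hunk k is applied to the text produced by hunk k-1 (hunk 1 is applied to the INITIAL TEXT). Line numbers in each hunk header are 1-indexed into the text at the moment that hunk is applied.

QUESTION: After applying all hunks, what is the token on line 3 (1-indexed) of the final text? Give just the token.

Answer: yqstf

Derivation:
Hunk 1: at line 6 remove [bpg] add [ryh,hxmo] -> 12 lines: lcwlp jik xorei gfqjg wdaed bex qux ryh hxmo wmpo jea zlcp
Hunk 2: at line 6 remove [ryh,hxmo] add [eyzb,hvfk,loen] -> 13 lines: lcwlp jik xorei gfqjg wdaed bex qux eyzb hvfk loen wmpo jea zlcp
Hunk 3: at line 8 remove [loen] add [ocxji] -> 13 lines: lcwlp jik xorei gfqjg wdaed bex qux eyzb hvfk ocxji wmpo jea zlcp
Hunk 4: at line 2 remove [xorei,gfqjg,wdaed] add [yqstf,lwxtl,jxzwk] -> 13 lines: lcwlp jik yqstf lwxtl jxzwk bex qux eyzb hvfk ocxji wmpo jea zlcp
Final line 3: yqstf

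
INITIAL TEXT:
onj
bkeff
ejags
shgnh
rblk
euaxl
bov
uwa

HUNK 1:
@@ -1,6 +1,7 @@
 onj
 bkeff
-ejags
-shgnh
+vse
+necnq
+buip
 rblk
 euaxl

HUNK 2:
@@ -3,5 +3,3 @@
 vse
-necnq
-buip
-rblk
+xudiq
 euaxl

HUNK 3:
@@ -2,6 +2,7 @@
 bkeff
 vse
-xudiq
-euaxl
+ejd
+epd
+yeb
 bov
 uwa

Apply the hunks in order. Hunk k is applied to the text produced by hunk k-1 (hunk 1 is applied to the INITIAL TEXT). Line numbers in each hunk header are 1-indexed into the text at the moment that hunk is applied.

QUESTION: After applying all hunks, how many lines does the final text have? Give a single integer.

Answer: 8

Derivation:
Hunk 1: at line 1 remove [ejags,shgnh] add [vse,necnq,buip] -> 9 lines: onj bkeff vse necnq buip rblk euaxl bov uwa
Hunk 2: at line 3 remove [necnq,buip,rblk] add [xudiq] -> 7 lines: onj bkeff vse xudiq euaxl bov uwa
Hunk 3: at line 2 remove [xudiq,euaxl] add [ejd,epd,yeb] -> 8 lines: onj bkeff vse ejd epd yeb bov uwa
Final line count: 8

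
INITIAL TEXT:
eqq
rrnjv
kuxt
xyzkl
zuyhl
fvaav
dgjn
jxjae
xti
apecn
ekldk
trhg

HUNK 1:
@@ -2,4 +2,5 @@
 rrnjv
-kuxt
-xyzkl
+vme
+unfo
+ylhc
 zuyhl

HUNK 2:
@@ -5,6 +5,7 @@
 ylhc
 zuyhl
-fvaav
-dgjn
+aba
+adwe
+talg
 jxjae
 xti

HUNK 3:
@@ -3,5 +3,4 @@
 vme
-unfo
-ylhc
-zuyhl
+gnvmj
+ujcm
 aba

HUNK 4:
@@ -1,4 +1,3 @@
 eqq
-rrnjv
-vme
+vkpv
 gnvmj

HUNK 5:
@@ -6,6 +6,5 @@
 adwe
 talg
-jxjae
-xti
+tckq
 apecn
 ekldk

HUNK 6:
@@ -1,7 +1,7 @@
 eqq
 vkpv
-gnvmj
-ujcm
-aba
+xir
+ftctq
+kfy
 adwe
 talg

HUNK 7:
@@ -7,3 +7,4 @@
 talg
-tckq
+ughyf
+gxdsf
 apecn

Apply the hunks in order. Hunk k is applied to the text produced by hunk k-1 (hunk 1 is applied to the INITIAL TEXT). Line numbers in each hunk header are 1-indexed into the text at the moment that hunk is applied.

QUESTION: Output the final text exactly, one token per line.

Answer: eqq
vkpv
xir
ftctq
kfy
adwe
talg
ughyf
gxdsf
apecn
ekldk
trhg

Derivation:
Hunk 1: at line 2 remove [kuxt,xyzkl] add [vme,unfo,ylhc] -> 13 lines: eqq rrnjv vme unfo ylhc zuyhl fvaav dgjn jxjae xti apecn ekldk trhg
Hunk 2: at line 5 remove [fvaav,dgjn] add [aba,adwe,talg] -> 14 lines: eqq rrnjv vme unfo ylhc zuyhl aba adwe talg jxjae xti apecn ekldk trhg
Hunk 3: at line 3 remove [unfo,ylhc,zuyhl] add [gnvmj,ujcm] -> 13 lines: eqq rrnjv vme gnvmj ujcm aba adwe talg jxjae xti apecn ekldk trhg
Hunk 4: at line 1 remove [rrnjv,vme] add [vkpv] -> 12 lines: eqq vkpv gnvmj ujcm aba adwe talg jxjae xti apecn ekldk trhg
Hunk 5: at line 6 remove [jxjae,xti] add [tckq] -> 11 lines: eqq vkpv gnvmj ujcm aba adwe talg tckq apecn ekldk trhg
Hunk 6: at line 1 remove [gnvmj,ujcm,aba] add [xir,ftctq,kfy] -> 11 lines: eqq vkpv xir ftctq kfy adwe talg tckq apecn ekldk trhg
Hunk 7: at line 7 remove [tckq] add [ughyf,gxdsf] -> 12 lines: eqq vkpv xir ftctq kfy adwe talg ughyf gxdsf apecn ekldk trhg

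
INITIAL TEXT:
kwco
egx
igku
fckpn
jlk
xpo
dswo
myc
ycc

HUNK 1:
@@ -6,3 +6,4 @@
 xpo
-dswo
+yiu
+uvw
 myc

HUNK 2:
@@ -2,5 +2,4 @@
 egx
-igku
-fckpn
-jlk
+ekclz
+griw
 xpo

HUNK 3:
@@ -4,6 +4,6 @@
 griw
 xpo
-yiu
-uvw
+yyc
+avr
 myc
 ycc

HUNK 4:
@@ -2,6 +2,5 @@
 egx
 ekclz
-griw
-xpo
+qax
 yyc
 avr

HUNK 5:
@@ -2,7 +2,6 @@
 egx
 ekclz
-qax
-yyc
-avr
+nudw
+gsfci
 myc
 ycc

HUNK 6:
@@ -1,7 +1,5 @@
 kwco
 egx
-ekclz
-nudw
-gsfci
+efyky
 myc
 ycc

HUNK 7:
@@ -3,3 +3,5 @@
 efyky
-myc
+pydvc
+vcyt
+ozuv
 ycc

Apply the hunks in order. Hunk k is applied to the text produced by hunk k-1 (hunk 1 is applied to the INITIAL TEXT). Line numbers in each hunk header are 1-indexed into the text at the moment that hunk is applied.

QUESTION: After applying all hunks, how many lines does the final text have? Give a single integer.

Hunk 1: at line 6 remove [dswo] add [yiu,uvw] -> 10 lines: kwco egx igku fckpn jlk xpo yiu uvw myc ycc
Hunk 2: at line 2 remove [igku,fckpn,jlk] add [ekclz,griw] -> 9 lines: kwco egx ekclz griw xpo yiu uvw myc ycc
Hunk 3: at line 4 remove [yiu,uvw] add [yyc,avr] -> 9 lines: kwco egx ekclz griw xpo yyc avr myc ycc
Hunk 4: at line 2 remove [griw,xpo] add [qax] -> 8 lines: kwco egx ekclz qax yyc avr myc ycc
Hunk 5: at line 2 remove [qax,yyc,avr] add [nudw,gsfci] -> 7 lines: kwco egx ekclz nudw gsfci myc ycc
Hunk 6: at line 1 remove [ekclz,nudw,gsfci] add [efyky] -> 5 lines: kwco egx efyky myc ycc
Hunk 7: at line 3 remove [myc] add [pydvc,vcyt,ozuv] -> 7 lines: kwco egx efyky pydvc vcyt ozuv ycc
Final line count: 7

Answer: 7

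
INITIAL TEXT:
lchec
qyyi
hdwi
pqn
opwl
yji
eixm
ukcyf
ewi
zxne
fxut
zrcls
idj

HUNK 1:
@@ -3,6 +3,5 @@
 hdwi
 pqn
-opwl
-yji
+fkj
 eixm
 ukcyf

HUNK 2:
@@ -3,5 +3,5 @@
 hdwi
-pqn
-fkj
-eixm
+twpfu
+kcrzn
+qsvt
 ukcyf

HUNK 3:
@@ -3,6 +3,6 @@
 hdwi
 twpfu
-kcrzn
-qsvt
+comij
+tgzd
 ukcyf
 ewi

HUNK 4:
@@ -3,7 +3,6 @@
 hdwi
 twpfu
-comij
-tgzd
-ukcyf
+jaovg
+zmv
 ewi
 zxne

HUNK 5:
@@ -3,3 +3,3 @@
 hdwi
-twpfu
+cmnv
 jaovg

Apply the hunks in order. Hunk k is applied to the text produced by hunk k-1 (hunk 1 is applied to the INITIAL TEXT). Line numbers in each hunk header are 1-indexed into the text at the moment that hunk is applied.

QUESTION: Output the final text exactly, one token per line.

Answer: lchec
qyyi
hdwi
cmnv
jaovg
zmv
ewi
zxne
fxut
zrcls
idj

Derivation:
Hunk 1: at line 3 remove [opwl,yji] add [fkj] -> 12 lines: lchec qyyi hdwi pqn fkj eixm ukcyf ewi zxne fxut zrcls idj
Hunk 2: at line 3 remove [pqn,fkj,eixm] add [twpfu,kcrzn,qsvt] -> 12 lines: lchec qyyi hdwi twpfu kcrzn qsvt ukcyf ewi zxne fxut zrcls idj
Hunk 3: at line 3 remove [kcrzn,qsvt] add [comij,tgzd] -> 12 lines: lchec qyyi hdwi twpfu comij tgzd ukcyf ewi zxne fxut zrcls idj
Hunk 4: at line 3 remove [comij,tgzd,ukcyf] add [jaovg,zmv] -> 11 lines: lchec qyyi hdwi twpfu jaovg zmv ewi zxne fxut zrcls idj
Hunk 5: at line 3 remove [twpfu] add [cmnv] -> 11 lines: lchec qyyi hdwi cmnv jaovg zmv ewi zxne fxut zrcls idj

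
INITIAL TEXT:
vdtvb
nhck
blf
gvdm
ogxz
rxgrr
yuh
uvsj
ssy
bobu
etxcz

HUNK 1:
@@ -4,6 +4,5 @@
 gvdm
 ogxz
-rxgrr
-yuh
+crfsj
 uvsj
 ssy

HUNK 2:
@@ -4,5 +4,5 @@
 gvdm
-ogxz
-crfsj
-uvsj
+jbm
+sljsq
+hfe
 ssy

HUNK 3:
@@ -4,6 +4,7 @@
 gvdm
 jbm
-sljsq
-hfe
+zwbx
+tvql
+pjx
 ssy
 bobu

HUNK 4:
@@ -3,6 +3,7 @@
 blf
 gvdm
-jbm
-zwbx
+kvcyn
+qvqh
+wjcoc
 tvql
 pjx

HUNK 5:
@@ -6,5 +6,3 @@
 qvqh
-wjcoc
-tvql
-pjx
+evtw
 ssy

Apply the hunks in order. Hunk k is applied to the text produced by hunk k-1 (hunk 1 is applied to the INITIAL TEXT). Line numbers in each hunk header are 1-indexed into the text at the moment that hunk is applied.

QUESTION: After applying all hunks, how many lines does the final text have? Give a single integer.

Answer: 10

Derivation:
Hunk 1: at line 4 remove [rxgrr,yuh] add [crfsj] -> 10 lines: vdtvb nhck blf gvdm ogxz crfsj uvsj ssy bobu etxcz
Hunk 2: at line 4 remove [ogxz,crfsj,uvsj] add [jbm,sljsq,hfe] -> 10 lines: vdtvb nhck blf gvdm jbm sljsq hfe ssy bobu etxcz
Hunk 3: at line 4 remove [sljsq,hfe] add [zwbx,tvql,pjx] -> 11 lines: vdtvb nhck blf gvdm jbm zwbx tvql pjx ssy bobu etxcz
Hunk 4: at line 3 remove [jbm,zwbx] add [kvcyn,qvqh,wjcoc] -> 12 lines: vdtvb nhck blf gvdm kvcyn qvqh wjcoc tvql pjx ssy bobu etxcz
Hunk 5: at line 6 remove [wjcoc,tvql,pjx] add [evtw] -> 10 lines: vdtvb nhck blf gvdm kvcyn qvqh evtw ssy bobu etxcz
Final line count: 10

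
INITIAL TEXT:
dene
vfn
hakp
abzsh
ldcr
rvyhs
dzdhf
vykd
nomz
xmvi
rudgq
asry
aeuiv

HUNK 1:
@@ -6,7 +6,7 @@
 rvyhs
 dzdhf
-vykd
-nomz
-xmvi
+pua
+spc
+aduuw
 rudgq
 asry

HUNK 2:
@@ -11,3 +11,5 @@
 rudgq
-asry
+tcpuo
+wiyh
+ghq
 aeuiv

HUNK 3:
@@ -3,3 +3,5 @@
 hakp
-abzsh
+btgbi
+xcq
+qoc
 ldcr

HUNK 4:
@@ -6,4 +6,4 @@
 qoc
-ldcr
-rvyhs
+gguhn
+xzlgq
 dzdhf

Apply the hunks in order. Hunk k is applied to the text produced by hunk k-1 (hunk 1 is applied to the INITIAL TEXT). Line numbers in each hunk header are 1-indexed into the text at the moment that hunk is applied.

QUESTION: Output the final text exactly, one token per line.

Answer: dene
vfn
hakp
btgbi
xcq
qoc
gguhn
xzlgq
dzdhf
pua
spc
aduuw
rudgq
tcpuo
wiyh
ghq
aeuiv

Derivation:
Hunk 1: at line 6 remove [vykd,nomz,xmvi] add [pua,spc,aduuw] -> 13 lines: dene vfn hakp abzsh ldcr rvyhs dzdhf pua spc aduuw rudgq asry aeuiv
Hunk 2: at line 11 remove [asry] add [tcpuo,wiyh,ghq] -> 15 lines: dene vfn hakp abzsh ldcr rvyhs dzdhf pua spc aduuw rudgq tcpuo wiyh ghq aeuiv
Hunk 3: at line 3 remove [abzsh] add [btgbi,xcq,qoc] -> 17 lines: dene vfn hakp btgbi xcq qoc ldcr rvyhs dzdhf pua spc aduuw rudgq tcpuo wiyh ghq aeuiv
Hunk 4: at line 6 remove [ldcr,rvyhs] add [gguhn,xzlgq] -> 17 lines: dene vfn hakp btgbi xcq qoc gguhn xzlgq dzdhf pua spc aduuw rudgq tcpuo wiyh ghq aeuiv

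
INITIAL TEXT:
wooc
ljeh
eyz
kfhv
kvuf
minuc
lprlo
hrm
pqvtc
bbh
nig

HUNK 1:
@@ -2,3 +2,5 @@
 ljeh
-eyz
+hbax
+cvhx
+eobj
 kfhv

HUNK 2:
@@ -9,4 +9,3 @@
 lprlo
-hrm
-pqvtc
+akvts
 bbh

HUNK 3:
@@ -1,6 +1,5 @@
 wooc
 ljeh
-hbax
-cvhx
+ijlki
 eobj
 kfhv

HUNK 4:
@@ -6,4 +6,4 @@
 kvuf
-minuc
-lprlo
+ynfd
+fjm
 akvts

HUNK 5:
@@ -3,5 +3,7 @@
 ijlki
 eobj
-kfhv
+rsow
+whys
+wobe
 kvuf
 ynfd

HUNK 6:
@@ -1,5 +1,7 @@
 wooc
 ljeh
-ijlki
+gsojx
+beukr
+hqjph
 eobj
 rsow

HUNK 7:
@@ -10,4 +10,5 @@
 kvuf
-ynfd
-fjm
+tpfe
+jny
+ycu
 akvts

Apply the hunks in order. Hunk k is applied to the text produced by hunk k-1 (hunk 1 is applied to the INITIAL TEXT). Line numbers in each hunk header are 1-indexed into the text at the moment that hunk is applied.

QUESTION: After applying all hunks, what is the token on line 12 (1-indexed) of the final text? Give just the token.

Answer: jny

Derivation:
Hunk 1: at line 2 remove [eyz] add [hbax,cvhx,eobj] -> 13 lines: wooc ljeh hbax cvhx eobj kfhv kvuf minuc lprlo hrm pqvtc bbh nig
Hunk 2: at line 9 remove [hrm,pqvtc] add [akvts] -> 12 lines: wooc ljeh hbax cvhx eobj kfhv kvuf minuc lprlo akvts bbh nig
Hunk 3: at line 1 remove [hbax,cvhx] add [ijlki] -> 11 lines: wooc ljeh ijlki eobj kfhv kvuf minuc lprlo akvts bbh nig
Hunk 4: at line 6 remove [minuc,lprlo] add [ynfd,fjm] -> 11 lines: wooc ljeh ijlki eobj kfhv kvuf ynfd fjm akvts bbh nig
Hunk 5: at line 3 remove [kfhv] add [rsow,whys,wobe] -> 13 lines: wooc ljeh ijlki eobj rsow whys wobe kvuf ynfd fjm akvts bbh nig
Hunk 6: at line 1 remove [ijlki] add [gsojx,beukr,hqjph] -> 15 lines: wooc ljeh gsojx beukr hqjph eobj rsow whys wobe kvuf ynfd fjm akvts bbh nig
Hunk 7: at line 10 remove [ynfd,fjm] add [tpfe,jny,ycu] -> 16 lines: wooc ljeh gsojx beukr hqjph eobj rsow whys wobe kvuf tpfe jny ycu akvts bbh nig
Final line 12: jny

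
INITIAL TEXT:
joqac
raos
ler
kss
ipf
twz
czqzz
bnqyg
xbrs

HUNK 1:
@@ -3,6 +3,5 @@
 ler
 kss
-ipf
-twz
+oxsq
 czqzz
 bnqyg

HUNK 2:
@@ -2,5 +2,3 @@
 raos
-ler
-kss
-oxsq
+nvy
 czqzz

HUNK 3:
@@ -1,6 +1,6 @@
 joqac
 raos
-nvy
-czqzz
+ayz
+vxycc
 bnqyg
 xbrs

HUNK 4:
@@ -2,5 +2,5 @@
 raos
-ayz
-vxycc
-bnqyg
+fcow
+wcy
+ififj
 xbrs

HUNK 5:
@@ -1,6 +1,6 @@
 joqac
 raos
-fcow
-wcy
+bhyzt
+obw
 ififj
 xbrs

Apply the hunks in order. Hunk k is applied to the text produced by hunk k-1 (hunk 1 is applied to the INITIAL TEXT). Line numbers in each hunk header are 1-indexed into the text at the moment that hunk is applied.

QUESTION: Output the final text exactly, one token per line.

Hunk 1: at line 3 remove [ipf,twz] add [oxsq] -> 8 lines: joqac raos ler kss oxsq czqzz bnqyg xbrs
Hunk 2: at line 2 remove [ler,kss,oxsq] add [nvy] -> 6 lines: joqac raos nvy czqzz bnqyg xbrs
Hunk 3: at line 1 remove [nvy,czqzz] add [ayz,vxycc] -> 6 lines: joqac raos ayz vxycc bnqyg xbrs
Hunk 4: at line 2 remove [ayz,vxycc,bnqyg] add [fcow,wcy,ififj] -> 6 lines: joqac raos fcow wcy ififj xbrs
Hunk 5: at line 1 remove [fcow,wcy] add [bhyzt,obw] -> 6 lines: joqac raos bhyzt obw ififj xbrs

Answer: joqac
raos
bhyzt
obw
ififj
xbrs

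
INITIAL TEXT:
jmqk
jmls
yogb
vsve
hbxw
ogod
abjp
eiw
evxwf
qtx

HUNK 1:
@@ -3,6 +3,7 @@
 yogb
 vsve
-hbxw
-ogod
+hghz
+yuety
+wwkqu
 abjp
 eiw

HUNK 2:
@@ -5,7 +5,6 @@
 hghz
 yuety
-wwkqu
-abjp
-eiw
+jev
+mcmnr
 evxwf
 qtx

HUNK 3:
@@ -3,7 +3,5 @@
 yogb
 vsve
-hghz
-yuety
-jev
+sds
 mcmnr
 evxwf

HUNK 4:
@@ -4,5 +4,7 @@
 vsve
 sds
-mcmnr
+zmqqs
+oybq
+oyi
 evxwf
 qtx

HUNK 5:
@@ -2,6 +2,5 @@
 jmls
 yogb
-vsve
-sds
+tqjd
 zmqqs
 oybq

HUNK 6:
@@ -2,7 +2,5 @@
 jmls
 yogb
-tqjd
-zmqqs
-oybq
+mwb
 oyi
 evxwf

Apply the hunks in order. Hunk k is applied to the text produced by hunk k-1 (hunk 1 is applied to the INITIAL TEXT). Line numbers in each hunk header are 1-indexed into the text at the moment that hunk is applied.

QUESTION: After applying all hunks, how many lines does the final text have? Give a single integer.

Answer: 7

Derivation:
Hunk 1: at line 3 remove [hbxw,ogod] add [hghz,yuety,wwkqu] -> 11 lines: jmqk jmls yogb vsve hghz yuety wwkqu abjp eiw evxwf qtx
Hunk 2: at line 5 remove [wwkqu,abjp,eiw] add [jev,mcmnr] -> 10 lines: jmqk jmls yogb vsve hghz yuety jev mcmnr evxwf qtx
Hunk 3: at line 3 remove [hghz,yuety,jev] add [sds] -> 8 lines: jmqk jmls yogb vsve sds mcmnr evxwf qtx
Hunk 4: at line 4 remove [mcmnr] add [zmqqs,oybq,oyi] -> 10 lines: jmqk jmls yogb vsve sds zmqqs oybq oyi evxwf qtx
Hunk 5: at line 2 remove [vsve,sds] add [tqjd] -> 9 lines: jmqk jmls yogb tqjd zmqqs oybq oyi evxwf qtx
Hunk 6: at line 2 remove [tqjd,zmqqs,oybq] add [mwb] -> 7 lines: jmqk jmls yogb mwb oyi evxwf qtx
Final line count: 7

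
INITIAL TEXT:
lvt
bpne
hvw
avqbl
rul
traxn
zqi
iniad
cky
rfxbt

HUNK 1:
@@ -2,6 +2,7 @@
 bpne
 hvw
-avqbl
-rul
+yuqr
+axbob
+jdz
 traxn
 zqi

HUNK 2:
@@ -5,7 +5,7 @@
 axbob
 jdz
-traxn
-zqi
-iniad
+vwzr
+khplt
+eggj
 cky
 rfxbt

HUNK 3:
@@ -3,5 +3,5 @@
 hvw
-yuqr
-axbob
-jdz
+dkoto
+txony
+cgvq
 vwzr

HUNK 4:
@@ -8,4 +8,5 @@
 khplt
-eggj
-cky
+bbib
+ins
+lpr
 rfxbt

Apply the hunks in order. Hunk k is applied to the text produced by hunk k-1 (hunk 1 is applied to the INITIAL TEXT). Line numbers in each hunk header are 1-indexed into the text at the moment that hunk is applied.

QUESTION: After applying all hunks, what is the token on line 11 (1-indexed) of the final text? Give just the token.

Hunk 1: at line 2 remove [avqbl,rul] add [yuqr,axbob,jdz] -> 11 lines: lvt bpne hvw yuqr axbob jdz traxn zqi iniad cky rfxbt
Hunk 2: at line 5 remove [traxn,zqi,iniad] add [vwzr,khplt,eggj] -> 11 lines: lvt bpne hvw yuqr axbob jdz vwzr khplt eggj cky rfxbt
Hunk 3: at line 3 remove [yuqr,axbob,jdz] add [dkoto,txony,cgvq] -> 11 lines: lvt bpne hvw dkoto txony cgvq vwzr khplt eggj cky rfxbt
Hunk 4: at line 8 remove [eggj,cky] add [bbib,ins,lpr] -> 12 lines: lvt bpne hvw dkoto txony cgvq vwzr khplt bbib ins lpr rfxbt
Final line 11: lpr

Answer: lpr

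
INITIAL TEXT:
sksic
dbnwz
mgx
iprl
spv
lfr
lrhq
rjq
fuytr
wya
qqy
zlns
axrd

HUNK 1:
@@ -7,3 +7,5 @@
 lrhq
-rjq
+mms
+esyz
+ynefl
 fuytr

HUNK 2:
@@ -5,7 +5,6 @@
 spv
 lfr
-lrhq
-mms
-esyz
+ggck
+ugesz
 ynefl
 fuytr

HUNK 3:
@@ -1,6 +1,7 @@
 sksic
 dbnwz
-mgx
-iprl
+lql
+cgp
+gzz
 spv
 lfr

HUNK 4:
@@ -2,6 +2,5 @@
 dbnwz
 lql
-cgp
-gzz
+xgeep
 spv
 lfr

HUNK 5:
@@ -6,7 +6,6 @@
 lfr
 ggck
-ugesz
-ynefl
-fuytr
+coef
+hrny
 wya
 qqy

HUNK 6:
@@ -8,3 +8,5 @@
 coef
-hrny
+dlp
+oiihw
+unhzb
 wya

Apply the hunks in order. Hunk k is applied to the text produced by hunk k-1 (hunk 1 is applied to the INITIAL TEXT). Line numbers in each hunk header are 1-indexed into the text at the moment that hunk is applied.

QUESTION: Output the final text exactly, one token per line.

Hunk 1: at line 7 remove [rjq] add [mms,esyz,ynefl] -> 15 lines: sksic dbnwz mgx iprl spv lfr lrhq mms esyz ynefl fuytr wya qqy zlns axrd
Hunk 2: at line 5 remove [lrhq,mms,esyz] add [ggck,ugesz] -> 14 lines: sksic dbnwz mgx iprl spv lfr ggck ugesz ynefl fuytr wya qqy zlns axrd
Hunk 3: at line 1 remove [mgx,iprl] add [lql,cgp,gzz] -> 15 lines: sksic dbnwz lql cgp gzz spv lfr ggck ugesz ynefl fuytr wya qqy zlns axrd
Hunk 4: at line 2 remove [cgp,gzz] add [xgeep] -> 14 lines: sksic dbnwz lql xgeep spv lfr ggck ugesz ynefl fuytr wya qqy zlns axrd
Hunk 5: at line 6 remove [ugesz,ynefl,fuytr] add [coef,hrny] -> 13 lines: sksic dbnwz lql xgeep spv lfr ggck coef hrny wya qqy zlns axrd
Hunk 6: at line 8 remove [hrny] add [dlp,oiihw,unhzb] -> 15 lines: sksic dbnwz lql xgeep spv lfr ggck coef dlp oiihw unhzb wya qqy zlns axrd

Answer: sksic
dbnwz
lql
xgeep
spv
lfr
ggck
coef
dlp
oiihw
unhzb
wya
qqy
zlns
axrd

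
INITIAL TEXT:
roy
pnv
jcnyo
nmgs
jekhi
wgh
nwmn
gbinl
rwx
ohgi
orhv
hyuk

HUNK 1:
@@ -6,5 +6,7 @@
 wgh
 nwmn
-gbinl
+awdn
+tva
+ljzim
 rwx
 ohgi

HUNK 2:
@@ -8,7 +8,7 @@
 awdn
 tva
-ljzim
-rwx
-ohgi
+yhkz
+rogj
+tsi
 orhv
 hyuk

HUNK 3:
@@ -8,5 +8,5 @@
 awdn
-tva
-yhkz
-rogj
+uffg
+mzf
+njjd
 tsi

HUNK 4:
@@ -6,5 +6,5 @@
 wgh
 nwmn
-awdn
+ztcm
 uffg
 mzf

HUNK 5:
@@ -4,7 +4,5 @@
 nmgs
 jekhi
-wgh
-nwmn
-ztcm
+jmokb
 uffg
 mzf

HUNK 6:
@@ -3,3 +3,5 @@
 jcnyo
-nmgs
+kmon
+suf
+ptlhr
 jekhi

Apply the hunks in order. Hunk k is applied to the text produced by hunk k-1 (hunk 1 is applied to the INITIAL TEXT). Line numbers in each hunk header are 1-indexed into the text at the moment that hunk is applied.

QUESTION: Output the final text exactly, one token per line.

Hunk 1: at line 6 remove [gbinl] add [awdn,tva,ljzim] -> 14 lines: roy pnv jcnyo nmgs jekhi wgh nwmn awdn tva ljzim rwx ohgi orhv hyuk
Hunk 2: at line 8 remove [ljzim,rwx,ohgi] add [yhkz,rogj,tsi] -> 14 lines: roy pnv jcnyo nmgs jekhi wgh nwmn awdn tva yhkz rogj tsi orhv hyuk
Hunk 3: at line 8 remove [tva,yhkz,rogj] add [uffg,mzf,njjd] -> 14 lines: roy pnv jcnyo nmgs jekhi wgh nwmn awdn uffg mzf njjd tsi orhv hyuk
Hunk 4: at line 6 remove [awdn] add [ztcm] -> 14 lines: roy pnv jcnyo nmgs jekhi wgh nwmn ztcm uffg mzf njjd tsi orhv hyuk
Hunk 5: at line 4 remove [wgh,nwmn,ztcm] add [jmokb] -> 12 lines: roy pnv jcnyo nmgs jekhi jmokb uffg mzf njjd tsi orhv hyuk
Hunk 6: at line 3 remove [nmgs] add [kmon,suf,ptlhr] -> 14 lines: roy pnv jcnyo kmon suf ptlhr jekhi jmokb uffg mzf njjd tsi orhv hyuk

Answer: roy
pnv
jcnyo
kmon
suf
ptlhr
jekhi
jmokb
uffg
mzf
njjd
tsi
orhv
hyuk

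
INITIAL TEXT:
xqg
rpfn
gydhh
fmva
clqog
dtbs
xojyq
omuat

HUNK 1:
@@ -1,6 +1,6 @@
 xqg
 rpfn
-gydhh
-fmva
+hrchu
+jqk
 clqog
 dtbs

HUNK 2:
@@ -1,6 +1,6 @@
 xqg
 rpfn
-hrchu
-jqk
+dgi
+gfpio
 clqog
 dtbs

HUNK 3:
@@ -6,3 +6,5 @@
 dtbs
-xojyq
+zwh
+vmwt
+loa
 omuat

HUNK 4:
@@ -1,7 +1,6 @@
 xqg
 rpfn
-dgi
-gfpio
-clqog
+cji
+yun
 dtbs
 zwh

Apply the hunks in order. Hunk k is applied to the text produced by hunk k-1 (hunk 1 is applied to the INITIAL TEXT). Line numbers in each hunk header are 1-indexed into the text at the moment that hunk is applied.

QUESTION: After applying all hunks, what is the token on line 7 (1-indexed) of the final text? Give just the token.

Hunk 1: at line 1 remove [gydhh,fmva] add [hrchu,jqk] -> 8 lines: xqg rpfn hrchu jqk clqog dtbs xojyq omuat
Hunk 2: at line 1 remove [hrchu,jqk] add [dgi,gfpio] -> 8 lines: xqg rpfn dgi gfpio clqog dtbs xojyq omuat
Hunk 3: at line 6 remove [xojyq] add [zwh,vmwt,loa] -> 10 lines: xqg rpfn dgi gfpio clqog dtbs zwh vmwt loa omuat
Hunk 4: at line 1 remove [dgi,gfpio,clqog] add [cji,yun] -> 9 lines: xqg rpfn cji yun dtbs zwh vmwt loa omuat
Final line 7: vmwt

Answer: vmwt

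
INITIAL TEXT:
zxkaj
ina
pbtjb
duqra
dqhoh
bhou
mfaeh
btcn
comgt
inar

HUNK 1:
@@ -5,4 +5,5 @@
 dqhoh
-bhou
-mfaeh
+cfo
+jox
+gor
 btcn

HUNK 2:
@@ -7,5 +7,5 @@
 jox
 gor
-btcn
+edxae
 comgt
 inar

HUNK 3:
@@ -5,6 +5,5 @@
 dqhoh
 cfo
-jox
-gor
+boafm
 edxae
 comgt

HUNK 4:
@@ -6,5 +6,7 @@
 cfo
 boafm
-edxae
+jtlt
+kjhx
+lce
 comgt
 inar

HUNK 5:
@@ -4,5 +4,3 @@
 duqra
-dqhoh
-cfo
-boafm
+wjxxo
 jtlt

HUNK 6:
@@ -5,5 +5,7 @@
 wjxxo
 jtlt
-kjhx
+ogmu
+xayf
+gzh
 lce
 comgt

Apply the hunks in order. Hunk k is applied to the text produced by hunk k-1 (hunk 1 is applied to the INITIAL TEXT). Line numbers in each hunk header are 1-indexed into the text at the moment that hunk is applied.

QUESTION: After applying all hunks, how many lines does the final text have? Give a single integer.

Answer: 12

Derivation:
Hunk 1: at line 5 remove [bhou,mfaeh] add [cfo,jox,gor] -> 11 lines: zxkaj ina pbtjb duqra dqhoh cfo jox gor btcn comgt inar
Hunk 2: at line 7 remove [btcn] add [edxae] -> 11 lines: zxkaj ina pbtjb duqra dqhoh cfo jox gor edxae comgt inar
Hunk 3: at line 5 remove [jox,gor] add [boafm] -> 10 lines: zxkaj ina pbtjb duqra dqhoh cfo boafm edxae comgt inar
Hunk 4: at line 6 remove [edxae] add [jtlt,kjhx,lce] -> 12 lines: zxkaj ina pbtjb duqra dqhoh cfo boafm jtlt kjhx lce comgt inar
Hunk 5: at line 4 remove [dqhoh,cfo,boafm] add [wjxxo] -> 10 lines: zxkaj ina pbtjb duqra wjxxo jtlt kjhx lce comgt inar
Hunk 6: at line 5 remove [kjhx] add [ogmu,xayf,gzh] -> 12 lines: zxkaj ina pbtjb duqra wjxxo jtlt ogmu xayf gzh lce comgt inar
Final line count: 12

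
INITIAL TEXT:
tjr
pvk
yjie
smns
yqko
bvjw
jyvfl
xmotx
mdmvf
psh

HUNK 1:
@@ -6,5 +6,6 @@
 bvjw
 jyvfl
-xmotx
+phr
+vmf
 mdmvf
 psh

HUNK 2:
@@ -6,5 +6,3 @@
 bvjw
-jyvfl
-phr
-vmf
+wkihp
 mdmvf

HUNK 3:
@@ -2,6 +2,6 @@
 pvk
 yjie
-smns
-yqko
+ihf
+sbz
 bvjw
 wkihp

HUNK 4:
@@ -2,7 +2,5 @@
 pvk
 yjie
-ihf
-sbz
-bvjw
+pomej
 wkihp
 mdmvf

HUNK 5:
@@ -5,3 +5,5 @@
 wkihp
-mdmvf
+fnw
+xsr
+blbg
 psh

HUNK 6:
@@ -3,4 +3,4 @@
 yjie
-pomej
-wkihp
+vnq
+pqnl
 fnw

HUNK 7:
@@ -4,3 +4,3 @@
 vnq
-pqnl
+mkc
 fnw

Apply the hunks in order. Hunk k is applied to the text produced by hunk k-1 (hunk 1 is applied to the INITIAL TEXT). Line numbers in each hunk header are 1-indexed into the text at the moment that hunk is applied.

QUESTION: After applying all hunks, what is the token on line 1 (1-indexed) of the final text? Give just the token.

Hunk 1: at line 6 remove [xmotx] add [phr,vmf] -> 11 lines: tjr pvk yjie smns yqko bvjw jyvfl phr vmf mdmvf psh
Hunk 2: at line 6 remove [jyvfl,phr,vmf] add [wkihp] -> 9 lines: tjr pvk yjie smns yqko bvjw wkihp mdmvf psh
Hunk 3: at line 2 remove [smns,yqko] add [ihf,sbz] -> 9 lines: tjr pvk yjie ihf sbz bvjw wkihp mdmvf psh
Hunk 4: at line 2 remove [ihf,sbz,bvjw] add [pomej] -> 7 lines: tjr pvk yjie pomej wkihp mdmvf psh
Hunk 5: at line 5 remove [mdmvf] add [fnw,xsr,blbg] -> 9 lines: tjr pvk yjie pomej wkihp fnw xsr blbg psh
Hunk 6: at line 3 remove [pomej,wkihp] add [vnq,pqnl] -> 9 lines: tjr pvk yjie vnq pqnl fnw xsr blbg psh
Hunk 7: at line 4 remove [pqnl] add [mkc] -> 9 lines: tjr pvk yjie vnq mkc fnw xsr blbg psh
Final line 1: tjr

Answer: tjr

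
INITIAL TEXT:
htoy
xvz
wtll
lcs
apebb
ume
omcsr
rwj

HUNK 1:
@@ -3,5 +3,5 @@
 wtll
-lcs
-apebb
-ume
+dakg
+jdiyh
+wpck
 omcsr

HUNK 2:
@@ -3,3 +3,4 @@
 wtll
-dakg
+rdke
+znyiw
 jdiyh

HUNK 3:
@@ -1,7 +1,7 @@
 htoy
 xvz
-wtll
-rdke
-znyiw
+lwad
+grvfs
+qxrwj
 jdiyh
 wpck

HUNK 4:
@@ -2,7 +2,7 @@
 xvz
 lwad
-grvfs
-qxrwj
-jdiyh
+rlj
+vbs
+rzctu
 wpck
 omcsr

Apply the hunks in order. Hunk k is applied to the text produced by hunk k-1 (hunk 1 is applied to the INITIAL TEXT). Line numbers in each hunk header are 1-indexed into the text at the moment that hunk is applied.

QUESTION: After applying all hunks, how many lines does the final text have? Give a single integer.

Hunk 1: at line 3 remove [lcs,apebb,ume] add [dakg,jdiyh,wpck] -> 8 lines: htoy xvz wtll dakg jdiyh wpck omcsr rwj
Hunk 2: at line 3 remove [dakg] add [rdke,znyiw] -> 9 lines: htoy xvz wtll rdke znyiw jdiyh wpck omcsr rwj
Hunk 3: at line 1 remove [wtll,rdke,znyiw] add [lwad,grvfs,qxrwj] -> 9 lines: htoy xvz lwad grvfs qxrwj jdiyh wpck omcsr rwj
Hunk 4: at line 2 remove [grvfs,qxrwj,jdiyh] add [rlj,vbs,rzctu] -> 9 lines: htoy xvz lwad rlj vbs rzctu wpck omcsr rwj
Final line count: 9

Answer: 9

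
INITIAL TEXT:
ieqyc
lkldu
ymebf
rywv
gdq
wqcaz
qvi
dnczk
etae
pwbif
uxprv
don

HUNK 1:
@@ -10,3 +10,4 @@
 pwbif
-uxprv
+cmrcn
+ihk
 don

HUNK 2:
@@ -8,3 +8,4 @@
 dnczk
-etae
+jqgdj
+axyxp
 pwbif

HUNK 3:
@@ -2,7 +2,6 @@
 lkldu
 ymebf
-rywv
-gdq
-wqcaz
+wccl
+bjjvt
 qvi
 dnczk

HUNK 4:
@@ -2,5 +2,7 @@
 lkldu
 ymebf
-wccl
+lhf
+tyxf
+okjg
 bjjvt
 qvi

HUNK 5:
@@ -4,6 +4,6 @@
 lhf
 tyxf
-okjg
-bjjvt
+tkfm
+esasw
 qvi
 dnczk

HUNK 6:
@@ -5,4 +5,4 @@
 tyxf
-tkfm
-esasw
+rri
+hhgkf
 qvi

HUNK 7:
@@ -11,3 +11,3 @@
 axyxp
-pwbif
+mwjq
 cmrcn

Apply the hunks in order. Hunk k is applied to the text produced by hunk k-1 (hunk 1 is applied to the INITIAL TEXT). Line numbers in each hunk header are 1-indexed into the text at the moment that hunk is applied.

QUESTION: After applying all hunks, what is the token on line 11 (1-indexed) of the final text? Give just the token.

Hunk 1: at line 10 remove [uxprv] add [cmrcn,ihk] -> 13 lines: ieqyc lkldu ymebf rywv gdq wqcaz qvi dnczk etae pwbif cmrcn ihk don
Hunk 2: at line 8 remove [etae] add [jqgdj,axyxp] -> 14 lines: ieqyc lkldu ymebf rywv gdq wqcaz qvi dnczk jqgdj axyxp pwbif cmrcn ihk don
Hunk 3: at line 2 remove [rywv,gdq,wqcaz] add [wccl,bjjvt] -> 13 lines: ieqyc lkldu ymebf wccl bjjvt qvi dnczk jqgdj axyxp pwbif cmrcn ihk don
Hunk 4: at line 2 remove [wccl] add [lhf,tyxf,okjg] -> 15 lines: ieqyc lkldu ymebf lhf tyxf okjg bjjvt qvi dnczk jqgdj axyxp pwbif cmrcn ihk don
Hunk 5: at line 4 remove [okjg,bjjvt] add [tkfm,esasw] -> 15 lines: ieqyc lkldu ymebf lhf tyxf tkfm esasw qvi dnczk jqgdj axyxp pwbif cmrcn ihk don
Hunk 6: at line 5 remove [tkfm,esasw] add [rri,hhgkf] -> 15 lines: ieqyc lkldu ymebf lhf tyxf rri hhgkf qvi dnczk jqgdj axyxp pwbif cmrcn ihk don
Hunk 7: at line 11 remove [pwbif] add [mwjq] -> 15 lines: ieqyc lkldu ymebf lhf tyxf rri hhgkf qvi dnczk jqgdj axyxp mwjq cmrcn ihk don
Final line 11: axyxp

Answer: axyxp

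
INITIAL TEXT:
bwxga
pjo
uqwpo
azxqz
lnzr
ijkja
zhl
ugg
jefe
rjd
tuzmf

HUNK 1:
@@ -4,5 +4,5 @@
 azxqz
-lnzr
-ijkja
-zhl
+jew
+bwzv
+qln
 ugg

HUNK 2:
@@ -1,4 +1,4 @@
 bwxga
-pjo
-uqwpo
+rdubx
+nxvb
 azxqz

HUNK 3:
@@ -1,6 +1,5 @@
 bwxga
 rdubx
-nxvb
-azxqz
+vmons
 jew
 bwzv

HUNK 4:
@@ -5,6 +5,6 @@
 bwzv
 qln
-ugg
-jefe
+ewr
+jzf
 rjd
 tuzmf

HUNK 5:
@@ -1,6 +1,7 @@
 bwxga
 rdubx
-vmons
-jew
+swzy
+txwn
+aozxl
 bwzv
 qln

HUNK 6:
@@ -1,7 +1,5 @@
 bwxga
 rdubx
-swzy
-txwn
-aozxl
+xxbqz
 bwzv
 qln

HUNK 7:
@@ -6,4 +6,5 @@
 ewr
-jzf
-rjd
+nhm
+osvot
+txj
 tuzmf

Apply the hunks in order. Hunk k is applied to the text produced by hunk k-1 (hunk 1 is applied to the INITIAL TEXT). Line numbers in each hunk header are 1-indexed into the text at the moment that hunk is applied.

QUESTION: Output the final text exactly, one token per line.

Answer: bwxga
rdubx
xxbqz
bwzv
qln
ewr
nhm
osvot
txj
tuzmf

Derivation:
Hunk 1: at line 4 remove [lnzr,ijkja,zhl] add [jew,bwzv,qln] -> 11 lines: bwxga pjo uqwpo azxqz jew bwzv qln ugg jefe rjd tuzmf
Hunk 2: at line 1 remove [pjo,uqwpo] add [rdubx,nxvb] -> 11 lines: bwxga rdubx nxvb azxqz jew bwzv qln ugg jefe rjd tuzmf
Hunk 3: at line 1 remove [nxvb,azxqz] add [vmons] -> 10 lines: bwxga rdubx vmons jew bwzv qln ugg jefe rjd tuzmf
Hunk 4: at line 5 remove [ugg,jefe] add [ewr,jzf] -> 10 lines: bwxga rdubx vmons jew bwzv qln ewr jzf rjd tuzmf
Hunk 5: at line 1 remove [vmons,jew] add [swzy,txwn,aozxl] -> 11 lines: bwxga rdubx swzy txwn aozxl bwzv qln ewr jzf rjd tuzmf
Hunk 6: at line 1 remove [swzy,txwn,aozxl] add [xxbqz] -> 9 lines: bwxga rdubx xxbqz bwzv qln ewr jzf rjd tuzmf
Hunk 7: at line 6 remove [jzf,rjd] add [nhm,osvot,txj] -> 10 lines: bwxga rdubx xxbqz bwzv qln ewr nhm osvot txj tuzmf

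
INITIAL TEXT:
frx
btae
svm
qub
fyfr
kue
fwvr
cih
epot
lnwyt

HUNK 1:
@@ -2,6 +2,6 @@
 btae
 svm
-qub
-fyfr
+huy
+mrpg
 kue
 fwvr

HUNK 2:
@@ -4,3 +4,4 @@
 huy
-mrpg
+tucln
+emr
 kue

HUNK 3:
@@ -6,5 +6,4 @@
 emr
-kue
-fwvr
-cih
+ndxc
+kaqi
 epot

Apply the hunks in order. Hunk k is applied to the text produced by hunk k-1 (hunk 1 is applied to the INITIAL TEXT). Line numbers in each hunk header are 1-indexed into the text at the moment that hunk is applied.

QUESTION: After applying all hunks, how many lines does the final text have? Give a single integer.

Hunk 1: at line 2 remove [qub,fyfr] add [huy,mrpg] -> 10 lines: frx btae svm huy mrpg kue fwvr cih epot lnwyt
Hunk 2: at line 4 remove [mrpg] add [tucln,emr] -> 11 lines: frx btae svm huy tucln emr kue fwvr cih epot lnwyt
Hunk 3: at line 6 remove [kue,fwvr,cih] add [ndxc,kaqi] -> 10 lines: frx btae svm huy tucln emr ndxc kaqi epot lnwyt
Final line count: 10

Answer: 10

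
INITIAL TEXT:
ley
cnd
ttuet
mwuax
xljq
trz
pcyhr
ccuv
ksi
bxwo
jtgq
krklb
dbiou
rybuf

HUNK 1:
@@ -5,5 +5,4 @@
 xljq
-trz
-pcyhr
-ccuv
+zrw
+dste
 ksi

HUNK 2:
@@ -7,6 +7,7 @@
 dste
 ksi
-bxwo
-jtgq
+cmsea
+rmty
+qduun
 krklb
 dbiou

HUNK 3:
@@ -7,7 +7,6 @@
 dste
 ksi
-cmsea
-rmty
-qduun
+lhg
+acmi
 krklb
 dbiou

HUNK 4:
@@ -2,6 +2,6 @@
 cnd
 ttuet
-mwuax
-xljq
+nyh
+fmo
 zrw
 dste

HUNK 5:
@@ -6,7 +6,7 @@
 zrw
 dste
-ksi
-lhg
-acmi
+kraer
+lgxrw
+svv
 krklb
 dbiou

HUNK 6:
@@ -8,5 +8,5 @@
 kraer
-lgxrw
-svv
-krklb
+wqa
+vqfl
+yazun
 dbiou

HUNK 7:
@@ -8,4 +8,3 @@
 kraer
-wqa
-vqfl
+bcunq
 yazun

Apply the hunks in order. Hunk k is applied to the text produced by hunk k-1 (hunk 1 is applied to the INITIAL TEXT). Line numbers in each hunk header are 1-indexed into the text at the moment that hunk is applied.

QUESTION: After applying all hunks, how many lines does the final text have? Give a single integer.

Hunk 1: at line 5 remove [trz,pcyhr,ccuv] add [zrw,dste] -> 13 lines: ley cnd ttuet mwuax xljq zrw dste ksi bxwo jtgq krklb dbiou rybuf
Hunk 2: at line 7 remove [bxwo,jtgq] add [cmsea,rmty,qduun] -> 14 lines: ley cnd ttuet mwuax xljq zrw dste ksi cmsea rmty qduun krklb dbiou rybuf
Hunk 3: at line 7 remove [cmsea,rmty,qduun] add [lhg,acmi] -> 13 lines: ley cnd ttuet mwuax xljq zrw dste ksi lhg acmi krklb dbiou rybuf
Hunk 4: at line 2 remove [mwuax,xljq] add [nyh,fmo] -> 13 lines: ley cnd ttuet nyh fmo zrw dste ksi lhg acmi krklb dbiou rybuf
Hunk 5: at line 6 remove [ksi,lhg,acmi] add [kraer,lgxrw,svv] -> 13 lines: ley cnd ttuet nyh fmo zrw dste kraer lgxrw svv krklb dbiou rybuf
Hunk 6: at line 8 remove [lgxrw,svv,krklb] add [wqa,vqfl,yazun] -> 13 lines: ley cnd ttuet nyh fmo zrw dste kraer wqa vqfl yazun dbiou rybuf
Hunk 7: at line 8 remove [wqa,vqfl] add [bcunq] -> 12 lines: ley cnd ttuet nyh fmo zrw dste kraer bcunq yazun dbiou rybuf
Final line count: 12

Answer: 12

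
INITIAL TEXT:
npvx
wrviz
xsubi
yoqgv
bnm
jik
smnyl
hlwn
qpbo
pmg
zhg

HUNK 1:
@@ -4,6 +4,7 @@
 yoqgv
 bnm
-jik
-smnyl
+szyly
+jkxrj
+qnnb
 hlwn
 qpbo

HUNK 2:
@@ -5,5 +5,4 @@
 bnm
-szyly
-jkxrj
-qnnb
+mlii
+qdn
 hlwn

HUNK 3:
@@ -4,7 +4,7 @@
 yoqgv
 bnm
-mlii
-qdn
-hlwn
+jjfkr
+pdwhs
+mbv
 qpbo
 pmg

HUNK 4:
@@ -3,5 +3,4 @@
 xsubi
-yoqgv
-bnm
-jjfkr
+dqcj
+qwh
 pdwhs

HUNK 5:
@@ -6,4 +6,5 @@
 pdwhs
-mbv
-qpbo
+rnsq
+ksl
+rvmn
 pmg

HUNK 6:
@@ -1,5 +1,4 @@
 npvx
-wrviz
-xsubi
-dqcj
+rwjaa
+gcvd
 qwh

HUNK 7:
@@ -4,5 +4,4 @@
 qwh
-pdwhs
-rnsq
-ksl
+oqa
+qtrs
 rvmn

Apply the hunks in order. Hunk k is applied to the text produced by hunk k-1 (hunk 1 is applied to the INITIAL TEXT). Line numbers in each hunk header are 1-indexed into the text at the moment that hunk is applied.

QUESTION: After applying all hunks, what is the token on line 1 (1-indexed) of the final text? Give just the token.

Answer: npvx

Derivation:
Hunk 1: at line 4 remove [jik,smnyl] add [szyly,jkxrj,qnnb] -> 12 lines: npvx wrviz xsubi yoqgv bnm szyly jkxrj qnnb hlwn qpbo pmg zhg
Hunk 2: at line 5 remove [szyly,jkxrj,qnnb] add [mlii,qdn] -> 11 lines: npvx wrviz xsubi yoqgv bnm mlii qdn hlwn qpbo pmg zhg
Hunk 3: at line 4 remove [mlii,qdn,hlwn] add [jjfkr,pdwhs,mbv] -> 11 lines: npvx wrviz xsubi yoqgv bnm jjfkr pdwhs mbv qpbo pmg zhg
Hunk 4: at line 3 remove [yoqgv,bnm,jjfkr] add [dqcj,qwh] -> 10 lines: npvx wrviz xsubi dqcj qwh pdwhs mbv qpbo pmg zhg
Hunk 5: at line 6 remove [mbv,qpbo] add [rnsq,ksl,rvmn] -> 11 lines: npvx wrviz xsubi dqcj qwh pdwhs rnsq ksl rvmn pmg zhg
Hunk 6: at line 1 remove [wrviz,xsubi,dqcj] add [rwjaa,gcvd] -> 10 lines: npvx rwjaa gcvd qwh pdwhs rnsq ksl rvmn pmg zhg
Hunk 7: at line 4 remove [pdwhs,rnsq,ksl] add [oqa,qtrs] -> 9 lines: npvx rwjaa gcvd qwh oqa qtrs rvmn pmg zhg
Final line 1: npvx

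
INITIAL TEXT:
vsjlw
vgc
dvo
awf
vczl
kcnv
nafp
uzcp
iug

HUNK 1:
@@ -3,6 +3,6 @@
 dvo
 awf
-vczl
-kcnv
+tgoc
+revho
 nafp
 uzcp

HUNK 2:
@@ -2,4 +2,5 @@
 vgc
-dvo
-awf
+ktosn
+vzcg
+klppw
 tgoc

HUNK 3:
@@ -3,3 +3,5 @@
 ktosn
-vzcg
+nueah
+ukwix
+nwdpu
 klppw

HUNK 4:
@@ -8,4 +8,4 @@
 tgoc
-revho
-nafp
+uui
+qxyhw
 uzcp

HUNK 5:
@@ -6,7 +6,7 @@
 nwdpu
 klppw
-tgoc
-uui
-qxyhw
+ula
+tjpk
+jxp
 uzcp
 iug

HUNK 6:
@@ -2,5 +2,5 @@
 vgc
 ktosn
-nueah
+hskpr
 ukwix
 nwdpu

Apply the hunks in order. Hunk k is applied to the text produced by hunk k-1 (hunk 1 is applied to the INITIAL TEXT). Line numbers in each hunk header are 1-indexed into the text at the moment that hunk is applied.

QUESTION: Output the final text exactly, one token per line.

Hunk 1: at line 3 remove [vczl,kcnv] add [tgoc,revho] -> 9 lines: vsjlw vgc dvo awf tgoc revho nafp uzcp iug
Hunk 2: at line 2 remove [dvo,awf] add [ktosn,vzcg,klppw] -> 10 lines: vsjlw vgc ktosn vzcg klppw tgoc revho nafp uzcp iug
Hunk 3: at line 3 remove [vzcg] add [nueah,ukwix,nwdpu] -> 12 lines: vsjlw vgc ktosn nueah ukwix nwdpu klppw tgoc revho nafp uzcp iug
Hunk 4: at line 8 remove [revho,nafp] add [uui,qxyhw] -> 12 lines: vsjlw vgc ktosn nueah ukwix nwdpu klppw tgoc uui qxyhw uzcp iug
Hunk 5: at line 6 remove [tgoc,uui,qxyhw] add [ula,tjpk,jxp] -> 12 lines: vsjlw vgc ktosn nueah ukwix nwdpu klppw ula tjpk jxp uzcp iug
Hunk 6: at line 2 remove [nueah] add [hskpr] -> 12 lines: vsjlw vgc ktosn hskpr ukwix nwdpu klppw ula tjpk jxp uzcp iug

Answer: vsjlw
vgc
ktosn
hskpr
ukwix
nwdpu
klppw
ula
tjpk
jxp
uzcp
iug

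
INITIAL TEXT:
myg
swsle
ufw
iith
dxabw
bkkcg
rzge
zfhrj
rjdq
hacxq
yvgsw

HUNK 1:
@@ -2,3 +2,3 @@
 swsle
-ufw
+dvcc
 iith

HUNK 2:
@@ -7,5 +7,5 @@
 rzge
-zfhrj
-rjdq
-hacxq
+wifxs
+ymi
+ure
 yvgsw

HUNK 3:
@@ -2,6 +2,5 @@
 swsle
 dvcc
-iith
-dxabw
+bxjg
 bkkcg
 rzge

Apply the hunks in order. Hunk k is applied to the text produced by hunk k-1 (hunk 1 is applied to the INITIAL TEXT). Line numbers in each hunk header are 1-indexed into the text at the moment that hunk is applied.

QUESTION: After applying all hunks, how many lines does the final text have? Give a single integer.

Hunk 1: at line 2 remove [ufw] add [dvcc] -> 11 lines: myg swsle dvcc iith dxabw bkkcg rzge zfhrj rjdq hacxq yvgsw
Hunk 2: at line 7 remove [zfhrj,rjdq,hacxq] add [wifxs,ymi,ure] -> 11 lines: myg swsle dvcc iith dxabw bkkcg rzge wifxs ymi ure yvgsw
Hunk 3: at line 2 remove [iith,dxabw] add [bxjg] -> 10 lines: myg swsle dvcc bxjg bkkcg rzge wifxs ymi ure yvgsw
Final line count: 10

Answer: 10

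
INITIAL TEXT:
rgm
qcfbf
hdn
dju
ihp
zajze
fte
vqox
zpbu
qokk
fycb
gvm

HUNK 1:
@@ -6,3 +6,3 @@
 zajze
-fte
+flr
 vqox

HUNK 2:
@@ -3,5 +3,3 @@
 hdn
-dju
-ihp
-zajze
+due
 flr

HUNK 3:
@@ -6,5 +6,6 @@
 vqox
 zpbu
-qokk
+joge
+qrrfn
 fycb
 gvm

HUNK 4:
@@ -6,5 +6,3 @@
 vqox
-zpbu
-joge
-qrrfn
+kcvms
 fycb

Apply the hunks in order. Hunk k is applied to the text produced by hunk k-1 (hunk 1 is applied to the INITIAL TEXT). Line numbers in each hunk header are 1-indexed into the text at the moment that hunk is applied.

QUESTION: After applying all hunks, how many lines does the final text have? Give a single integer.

Hunk 1: at line 6 remove [fte] add [flr] -> 12 lines: rgm qcfbf hdn dju ihp zajze flr vqox zpbu qokk fycb gvm
Hunk 2: at line 3 remove [dju,ihp,zajze] add [due] -> 10 lines: rgm qcfbf hdn due flr vqox zpbu qokk fycb gvm
Hunk 3: at line 6 remove [qokk] add [joge,qrrfn] -> 11 lines: rgm qcfbf hdn due flr vqox zpbu joge qrrfn fycb gvm
Hunk 4: at line 6 remove [zpbu,joge,qrrfn] add [kcvms] -> 9 lines: rgm qcfbf hdn due flr vqox kcvms fycb gvm
Final line count: 9

Answer: 9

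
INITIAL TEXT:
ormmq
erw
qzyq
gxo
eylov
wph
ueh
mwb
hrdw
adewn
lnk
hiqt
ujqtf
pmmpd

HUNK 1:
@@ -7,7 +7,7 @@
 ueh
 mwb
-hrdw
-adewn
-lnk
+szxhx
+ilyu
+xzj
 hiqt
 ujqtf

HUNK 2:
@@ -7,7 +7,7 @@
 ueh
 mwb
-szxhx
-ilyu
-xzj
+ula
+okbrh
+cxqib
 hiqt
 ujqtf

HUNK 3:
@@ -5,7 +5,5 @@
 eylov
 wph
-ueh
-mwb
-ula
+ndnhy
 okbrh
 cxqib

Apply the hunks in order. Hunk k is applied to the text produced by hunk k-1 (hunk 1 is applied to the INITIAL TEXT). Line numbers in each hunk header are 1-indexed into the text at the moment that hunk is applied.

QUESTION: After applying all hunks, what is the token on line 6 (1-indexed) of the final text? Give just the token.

Answer: wph

Derivation:
Hunk 1: at line 7 remove [hrdw,adewn,lnk] add [szxhx,ilyu,xzj] -> 14 lines: ormmq erw qzyq gxo eylov wph ueh mwb szxhx ilyu xzj hiqt ujqtf pmmpd
Hunk 2: at line 7 remove [szxhx,ilyu,xzj] add [ula,okbrh,cxqib] -> 14 lines: ormmq erw qzyq gxo eylov wph ueh mwb ula okbrh cxqib hiqt ujqtf pmmpd
Hunk 3: at line 5 remove [ueh,mwb,ula] add [ndnhy] -> 12 lines: ormmq erw qzyq gxo eylov wph ndnhy okbrh cxqib hiqt ujqtf pmmpd
Final line 6: wph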